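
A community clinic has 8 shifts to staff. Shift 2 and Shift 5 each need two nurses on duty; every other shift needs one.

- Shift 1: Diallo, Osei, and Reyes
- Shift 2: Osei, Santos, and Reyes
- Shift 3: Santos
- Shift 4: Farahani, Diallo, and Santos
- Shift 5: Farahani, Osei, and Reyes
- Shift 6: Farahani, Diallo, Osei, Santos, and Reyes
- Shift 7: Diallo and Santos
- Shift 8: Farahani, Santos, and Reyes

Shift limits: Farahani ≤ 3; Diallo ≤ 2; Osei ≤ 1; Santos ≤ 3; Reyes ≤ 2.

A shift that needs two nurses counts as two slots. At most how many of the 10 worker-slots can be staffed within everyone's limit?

Total capacity across all nurses is 3+2+1+3+2 = 11, and 10 slots are needed, so at most 10 can be filled.
An assignment achieving 10: Shift 1→Diallo, Shift 2→Osei+Santos, Shift 3→Santos, Shift 4→Farahani, Shift 5→Farahani+Reyes, Shift 6→Santos, Shift 7→Diallo, Shift 8→Farahani.
Loads: Farahani 3/3, Diallo 2/2, Osei 1/1, Santos 3/3, Reyes 1/2.

10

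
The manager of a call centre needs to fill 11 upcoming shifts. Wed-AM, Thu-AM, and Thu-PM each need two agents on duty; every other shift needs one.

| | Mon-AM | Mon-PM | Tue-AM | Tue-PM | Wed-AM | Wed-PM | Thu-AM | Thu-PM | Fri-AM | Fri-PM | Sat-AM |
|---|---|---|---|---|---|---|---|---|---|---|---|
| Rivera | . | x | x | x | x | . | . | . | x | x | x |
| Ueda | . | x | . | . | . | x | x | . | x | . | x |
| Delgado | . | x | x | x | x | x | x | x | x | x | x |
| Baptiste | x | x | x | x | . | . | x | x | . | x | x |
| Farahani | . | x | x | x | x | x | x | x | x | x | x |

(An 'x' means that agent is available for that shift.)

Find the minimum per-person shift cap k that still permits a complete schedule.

With 5 agents and 14 worker-slots to fill, someone must work at least ⌈14/5⌉ = 3 shifts, so k ≥ 3.
k = 3 works: Mon-AM→Baptiste, Mon-PM→Ueda, Tue-AM→Rivera, Tue-PM→Rivera, Wed-AM→Rivera+Delgado, Wed-PM→Ueda, Thu-AM→Baptiste+Farahani, Thu-PM→Delgado+Baptiste, Fri-AM→Ueda, Fri-PM→Delgado, Sat-AM→Farahani.
Loads: Rivera 3, Ueda 3, Delgado 3, Baptiste 3, Farahani 2 — all ≤ 3.

3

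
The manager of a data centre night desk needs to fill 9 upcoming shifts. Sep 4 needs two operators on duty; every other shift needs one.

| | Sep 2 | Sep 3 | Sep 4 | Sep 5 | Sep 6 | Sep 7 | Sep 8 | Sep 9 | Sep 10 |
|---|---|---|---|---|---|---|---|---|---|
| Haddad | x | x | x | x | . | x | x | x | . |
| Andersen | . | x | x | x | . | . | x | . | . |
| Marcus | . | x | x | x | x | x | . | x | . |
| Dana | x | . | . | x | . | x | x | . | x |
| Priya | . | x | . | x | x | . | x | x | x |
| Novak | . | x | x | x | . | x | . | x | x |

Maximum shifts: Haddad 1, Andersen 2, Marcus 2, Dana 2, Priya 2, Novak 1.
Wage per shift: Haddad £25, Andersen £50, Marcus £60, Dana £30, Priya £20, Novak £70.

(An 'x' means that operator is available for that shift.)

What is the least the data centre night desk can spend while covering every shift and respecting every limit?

Picking the cheapest available operator for each shift independently would cost £245, but that ignores the shift limits.
An optimal schedule: Sep 2→Haddad, Sep 3→Priya, Sep 4→Andersen+Novak, Sep 5→Dana, Sep 6→Marcus, Sep 7→Marcus, Sep 8→Andersen, Sep 9→Priya, Sep 10→Dana.
Total: 25 + 20 + 50 + 70 + 30 + 60 + 60 + 50 + 20 + 30 = £415.

£415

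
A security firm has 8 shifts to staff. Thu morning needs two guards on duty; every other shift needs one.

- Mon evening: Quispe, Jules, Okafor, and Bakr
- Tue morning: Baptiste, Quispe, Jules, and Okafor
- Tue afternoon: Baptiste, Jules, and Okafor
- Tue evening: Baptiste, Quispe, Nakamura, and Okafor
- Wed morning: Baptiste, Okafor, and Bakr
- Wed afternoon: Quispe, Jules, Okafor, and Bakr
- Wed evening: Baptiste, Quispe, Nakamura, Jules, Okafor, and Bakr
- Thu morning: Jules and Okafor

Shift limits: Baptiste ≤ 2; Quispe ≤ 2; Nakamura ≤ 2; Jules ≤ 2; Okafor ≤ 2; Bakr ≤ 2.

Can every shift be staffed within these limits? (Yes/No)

Yes

Thu morning can only be covered by Jules and Okafor, so that assignment is forced.
One valid schedule: Mon evening→Quispe, Tue morning→Quispe, Tue afternoon→Baptiste, Tue evening→Nakamura, Wed morning→Baptiste, Wed afternoon→Jules, Wed evening→Nakamura, Thu morning→Jules+Okafor.
Loads: Baptiste 2/2, Quispe 2/2, Nakamura 2/2, Jules 2/2, Okafor 1/2, Bakr 0/2 — all within limits.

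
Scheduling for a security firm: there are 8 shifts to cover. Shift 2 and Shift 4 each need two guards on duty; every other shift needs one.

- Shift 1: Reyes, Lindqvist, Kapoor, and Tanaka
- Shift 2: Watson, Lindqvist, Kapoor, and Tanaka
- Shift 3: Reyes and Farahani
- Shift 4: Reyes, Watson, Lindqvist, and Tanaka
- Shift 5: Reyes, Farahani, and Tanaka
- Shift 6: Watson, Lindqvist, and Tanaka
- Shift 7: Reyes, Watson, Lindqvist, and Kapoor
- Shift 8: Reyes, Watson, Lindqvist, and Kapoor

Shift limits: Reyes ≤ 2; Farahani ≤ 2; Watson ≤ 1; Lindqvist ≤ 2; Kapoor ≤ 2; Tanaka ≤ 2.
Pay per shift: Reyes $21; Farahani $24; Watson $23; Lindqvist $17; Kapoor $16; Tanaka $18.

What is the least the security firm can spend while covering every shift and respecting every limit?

Picking the cheapest available guard for each shift independently would cost $172, but that ignores the shift limits.
An optimal schedule: Shift 1→Reyes, Shift 2→Kapoor+Tanaka, Shift 3→Reyes, Shift 4→Lindqvist+Tanaka, Shift 5→Farahani, Shift 6→Watson, Shift 7→Lindqvist, Shift 8→Kapoor.
Total: 21 + 16 + 18 + 21 + 17 + 18 + 24 + 23 + 17 + 16 = $191.

$191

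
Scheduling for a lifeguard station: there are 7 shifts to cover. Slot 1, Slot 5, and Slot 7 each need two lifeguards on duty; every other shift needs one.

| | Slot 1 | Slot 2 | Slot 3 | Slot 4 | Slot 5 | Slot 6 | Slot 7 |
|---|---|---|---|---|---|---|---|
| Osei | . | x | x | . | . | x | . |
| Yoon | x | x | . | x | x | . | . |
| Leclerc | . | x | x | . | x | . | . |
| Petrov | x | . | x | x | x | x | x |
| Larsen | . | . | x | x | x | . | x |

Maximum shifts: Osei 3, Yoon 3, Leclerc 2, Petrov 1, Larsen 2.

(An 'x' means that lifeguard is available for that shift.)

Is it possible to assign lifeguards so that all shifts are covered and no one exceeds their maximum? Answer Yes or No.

No

Total capacity is 11 and 10 slots are needed, so capacity alone doesn't rule it out.
Shifts {Slot 1, Slot 7} need 4 worker-slots in total, but the lifeguards available for any of those shifts (Yoon, Petrov, and Larsen) can supply at most 3 among them. So no valid schedule exists.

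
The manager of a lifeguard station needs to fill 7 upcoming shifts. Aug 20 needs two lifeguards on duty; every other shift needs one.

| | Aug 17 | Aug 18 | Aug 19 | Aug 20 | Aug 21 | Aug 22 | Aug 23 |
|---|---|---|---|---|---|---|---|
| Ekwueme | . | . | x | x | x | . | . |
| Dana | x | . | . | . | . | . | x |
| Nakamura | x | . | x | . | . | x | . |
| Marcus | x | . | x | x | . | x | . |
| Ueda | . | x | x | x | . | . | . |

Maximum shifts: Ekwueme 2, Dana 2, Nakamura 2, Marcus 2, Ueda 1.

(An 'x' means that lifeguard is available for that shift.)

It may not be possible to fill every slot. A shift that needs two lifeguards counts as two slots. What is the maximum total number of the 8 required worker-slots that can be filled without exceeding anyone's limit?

Total capacity across all lifeguards is 2+2+2+2+1 = 9, and 8 slots are needed, so at most 8 can be filled.
An assignment achieving 8: Aug 17→Dana, Aug 18→Ueda, Aug 19→Nakamura, Aug 20→Ekwueme+Marcus, Aug 21→Ekwueme, Aug 22→Nakamura, Aug 23→Dana.
Loads: Ekwueme 2/2, Dana 2/2, Nakamura 2/2, Marcus 1/2, Ueda 1/1.

8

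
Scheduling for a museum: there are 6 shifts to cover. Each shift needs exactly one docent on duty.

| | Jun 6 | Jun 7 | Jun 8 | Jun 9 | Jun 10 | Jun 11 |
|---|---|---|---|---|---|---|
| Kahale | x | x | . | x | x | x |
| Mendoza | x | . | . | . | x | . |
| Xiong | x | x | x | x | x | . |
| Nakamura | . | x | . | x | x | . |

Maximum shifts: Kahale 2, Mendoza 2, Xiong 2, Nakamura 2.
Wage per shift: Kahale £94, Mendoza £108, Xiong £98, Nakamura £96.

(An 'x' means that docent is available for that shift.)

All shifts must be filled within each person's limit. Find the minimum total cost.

£576

Jun 8 can only be covered by Xiong, so that assignment is forced.
Jun 11 can only be covered by Kahale, so that assignment is forced.
Picking the cheapest available docent for each shift independently would cost £568, but that ignores the shift limits.
An optimal schedule: Jun 6→Kahale, Jun 7→Nakamura, Jun 8→Xiong, Jun 9→Nakamura, Jun 10→Xiong, Jun 11→Kahale.
Total: 94 + 96 + 98 + 96 + 98 + 94 = £576.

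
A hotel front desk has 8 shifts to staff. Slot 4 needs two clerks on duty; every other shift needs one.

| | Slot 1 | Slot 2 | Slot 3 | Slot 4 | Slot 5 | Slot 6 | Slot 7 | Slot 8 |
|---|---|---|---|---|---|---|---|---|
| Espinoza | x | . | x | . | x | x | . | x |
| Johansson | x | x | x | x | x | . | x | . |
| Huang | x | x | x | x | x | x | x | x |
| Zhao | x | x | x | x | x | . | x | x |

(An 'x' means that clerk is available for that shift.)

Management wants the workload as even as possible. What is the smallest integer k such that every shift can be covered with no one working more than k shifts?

3

With 4 clerks and 9 worker-slots to fill, someone must work at least ⌈9/4⌉ = 3 shifts, so k ≥ 3.
k = 3 works: Slot 1→Espinoza, Slot 2→Johansson, Slot 3→Huang, Slot 4→Johansson+Huang, Slot 5→Huang, Slot 6→Espinoza, Slot 7→Johansson, Slot 8→Espinoza.
Loads: Espinoza 3, Johansson 3, Huang 3, Zhao 0 — all ≤ 3.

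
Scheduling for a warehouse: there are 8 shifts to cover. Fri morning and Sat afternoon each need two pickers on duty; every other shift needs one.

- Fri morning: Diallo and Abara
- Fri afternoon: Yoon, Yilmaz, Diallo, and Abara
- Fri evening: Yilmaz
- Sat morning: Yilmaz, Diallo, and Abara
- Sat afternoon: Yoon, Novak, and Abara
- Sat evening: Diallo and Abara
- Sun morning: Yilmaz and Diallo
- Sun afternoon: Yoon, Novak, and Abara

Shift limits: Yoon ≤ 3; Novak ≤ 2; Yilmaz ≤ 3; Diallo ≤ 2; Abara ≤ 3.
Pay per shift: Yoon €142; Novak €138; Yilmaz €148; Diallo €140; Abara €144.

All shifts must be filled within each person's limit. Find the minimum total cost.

Fri morning can only be covered by Diallo and Abara, so that assignment is forced.
Fri evening can only be covered by Yilmaz, so that assignment is forced.
Picking the cheapest available picker for each shift independently would cost €1410, but that ignores the shift limits.
An optimal schedule: Fri morning→Diallo+Abara, Fri afternoon→Yoon, Fri evening→Yilmaz, Sat morning→Abara, Sat afternoon→Novak+Yoon, Sat evening→Abara, Sun morning→Diallo, Sun afternoon→Novak.
Total: 140 + 144 + 142 + 148 + 144 + 138 + 142 + 144 + 140 + 138 = €1420.

€1420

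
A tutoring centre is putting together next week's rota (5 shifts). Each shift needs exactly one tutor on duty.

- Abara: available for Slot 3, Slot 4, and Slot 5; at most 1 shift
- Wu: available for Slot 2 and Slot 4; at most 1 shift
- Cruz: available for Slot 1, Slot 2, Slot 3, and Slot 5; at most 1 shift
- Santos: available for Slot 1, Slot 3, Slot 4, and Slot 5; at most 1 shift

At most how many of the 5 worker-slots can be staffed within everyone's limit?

Total capacity across all tutors is 1+1+1+1 = 4, and 5 slots are needed, so at most 4 can be filled.
An assignment achieving 4: Slot 1→Cruz, Slot 2→Wu, Slot 3→Abara, Slot 4→Santos.
Loads: Abara 1/1, Wu 1/1, Cruz 1/1, Santos 1/1.

4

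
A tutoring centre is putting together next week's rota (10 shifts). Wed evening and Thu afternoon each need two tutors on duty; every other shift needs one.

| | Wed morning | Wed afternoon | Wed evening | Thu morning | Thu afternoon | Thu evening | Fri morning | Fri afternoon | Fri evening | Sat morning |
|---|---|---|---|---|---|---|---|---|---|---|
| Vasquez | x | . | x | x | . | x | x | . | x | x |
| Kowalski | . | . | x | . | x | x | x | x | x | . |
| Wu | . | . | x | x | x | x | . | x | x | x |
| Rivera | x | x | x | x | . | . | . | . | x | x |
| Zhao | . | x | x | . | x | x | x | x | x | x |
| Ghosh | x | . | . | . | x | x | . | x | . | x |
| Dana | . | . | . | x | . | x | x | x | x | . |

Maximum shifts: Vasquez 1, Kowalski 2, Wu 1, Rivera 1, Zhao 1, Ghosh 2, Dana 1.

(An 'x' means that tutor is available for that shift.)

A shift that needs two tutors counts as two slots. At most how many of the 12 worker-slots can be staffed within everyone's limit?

9

Total capacity across all tutors is 1+2+1+1+1+2+1 = 9, and 12 slots are needed, so at most 9 can be filled.
An assignment achieving 9: Wed morning→Vasquez, Wed afternoon→Rivera, Thu morning→Wu, Thu afternoon→Kowalski+Zhao, Thu evening→Dana, Fri morning→Kowalski, Fri afternoon→Ghosh, Sat morning→Ghosh.
Loads: Vasquez 1/1, Kowalski 2/2, Wu 1/1, Rivera 1/1, Zhao 1/1, Ghosh 2/2, Dana 1/1.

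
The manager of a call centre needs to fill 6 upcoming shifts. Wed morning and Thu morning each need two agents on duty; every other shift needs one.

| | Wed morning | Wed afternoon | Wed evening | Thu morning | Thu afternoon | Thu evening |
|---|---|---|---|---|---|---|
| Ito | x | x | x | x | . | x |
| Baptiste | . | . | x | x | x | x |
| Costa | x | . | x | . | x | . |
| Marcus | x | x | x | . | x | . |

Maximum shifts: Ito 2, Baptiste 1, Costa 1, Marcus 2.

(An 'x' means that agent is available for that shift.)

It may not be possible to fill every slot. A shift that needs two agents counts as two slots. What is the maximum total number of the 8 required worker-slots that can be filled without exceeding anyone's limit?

6

Total capacity across all agents is 2+1+1+2 = 6, and 8 slots are needed, so at most 6 can be filled.
An assignment achieving 6: Wed morning→Costa+Marcus, Wed afternoon→Ito, Thu morning→Ito+Baptiste, Thu afternoon→Marcus.
Loads: Ito 2/2, Baptiste 1/1, Costa 1/1, Marcus 2/2.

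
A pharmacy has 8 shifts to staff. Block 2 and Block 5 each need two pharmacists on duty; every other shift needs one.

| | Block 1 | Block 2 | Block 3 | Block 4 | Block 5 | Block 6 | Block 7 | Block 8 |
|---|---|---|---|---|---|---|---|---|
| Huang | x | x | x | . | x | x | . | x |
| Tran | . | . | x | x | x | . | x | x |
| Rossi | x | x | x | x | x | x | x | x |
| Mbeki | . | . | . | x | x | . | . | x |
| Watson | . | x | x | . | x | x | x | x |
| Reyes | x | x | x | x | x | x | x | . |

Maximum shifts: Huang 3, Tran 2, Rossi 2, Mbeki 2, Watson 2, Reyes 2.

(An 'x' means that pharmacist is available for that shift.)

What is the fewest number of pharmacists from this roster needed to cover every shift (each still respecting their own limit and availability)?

10 slots to fill and no one can take more than 3, so at least ⌈10/3⌉ = 4 pharmacists are needed.
Any 4 pharmacists together have capacity at most 3+2+2+2 = 9 < 10 slots, so 4 can never suffice.
Huang, Tran, Rossi, Mbeki, and Watson alone can cover everything: Block 1→Huang, Block 2→Huang+Rossi, Block 3→Rossi, Block 4→Tran, Block 5→Mbeki+Watson, Block 6→Huang, Block 7→Tran, Block 8→Mbeki.

5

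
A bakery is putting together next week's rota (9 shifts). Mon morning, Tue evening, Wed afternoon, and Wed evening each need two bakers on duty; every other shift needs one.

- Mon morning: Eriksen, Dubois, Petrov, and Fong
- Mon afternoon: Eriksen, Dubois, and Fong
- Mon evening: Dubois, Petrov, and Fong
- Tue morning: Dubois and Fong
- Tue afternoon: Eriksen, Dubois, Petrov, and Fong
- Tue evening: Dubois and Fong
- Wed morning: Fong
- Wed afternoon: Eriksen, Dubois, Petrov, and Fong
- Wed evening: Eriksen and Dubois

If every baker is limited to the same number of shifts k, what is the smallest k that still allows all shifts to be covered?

4

With 4 bakers and 13 worker-slots to fill, someone must work at least ⌈13/4⌉ = 4 shifts, so k ≥ 4.
k = 4 works: Mon morning→Eriksen+Petrov, Mon afternoon→Eriksen, Mon evening→Dubois, Tue morning→Dubois, Tue afternoon→Eriksen, Tue evening→Dubois+Fong, Wed morning→Fong, Wed afternoon→Petrov+Fong, Wed evening→Eriksen+Dubois.
Loads: Eriksen 4, Dubois 4, Petrov 2, Fong 3 — all ≤ 4.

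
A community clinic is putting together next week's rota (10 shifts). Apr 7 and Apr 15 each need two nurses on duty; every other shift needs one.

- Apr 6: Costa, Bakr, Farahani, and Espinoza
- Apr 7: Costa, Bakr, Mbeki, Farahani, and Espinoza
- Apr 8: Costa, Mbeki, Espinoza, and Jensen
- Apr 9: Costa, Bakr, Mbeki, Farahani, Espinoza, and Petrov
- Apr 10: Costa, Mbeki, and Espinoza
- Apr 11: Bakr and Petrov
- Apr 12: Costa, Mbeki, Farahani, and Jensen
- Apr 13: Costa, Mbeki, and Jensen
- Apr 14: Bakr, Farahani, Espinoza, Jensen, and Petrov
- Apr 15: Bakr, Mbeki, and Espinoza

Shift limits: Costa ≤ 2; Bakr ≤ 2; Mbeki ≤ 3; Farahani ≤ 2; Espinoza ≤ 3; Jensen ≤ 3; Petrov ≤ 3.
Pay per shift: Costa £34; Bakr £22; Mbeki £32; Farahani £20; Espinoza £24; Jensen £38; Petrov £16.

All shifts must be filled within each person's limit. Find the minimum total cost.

£268

Picking the cheapest available nurse for each shift independently would cost £256, but that ignores the shift limits.
An optimal schedule: Apr 6→Farahani, Apr 7→Bakr+Mbeki, Apr 8→Espinoza, Apr 9→Petrov, Apr 10→Espinoza, Apr 11→Petrov, Apr 12→Farahani, Apr 13→Mbeki, Apr 14→Petrov, Apr 15→Bakr+Espinoza.
Total: 20 + 22 + 32 + 24 + 16 + 24 + 16 + 20 + 32 + 16 + 22 + 24 = £268.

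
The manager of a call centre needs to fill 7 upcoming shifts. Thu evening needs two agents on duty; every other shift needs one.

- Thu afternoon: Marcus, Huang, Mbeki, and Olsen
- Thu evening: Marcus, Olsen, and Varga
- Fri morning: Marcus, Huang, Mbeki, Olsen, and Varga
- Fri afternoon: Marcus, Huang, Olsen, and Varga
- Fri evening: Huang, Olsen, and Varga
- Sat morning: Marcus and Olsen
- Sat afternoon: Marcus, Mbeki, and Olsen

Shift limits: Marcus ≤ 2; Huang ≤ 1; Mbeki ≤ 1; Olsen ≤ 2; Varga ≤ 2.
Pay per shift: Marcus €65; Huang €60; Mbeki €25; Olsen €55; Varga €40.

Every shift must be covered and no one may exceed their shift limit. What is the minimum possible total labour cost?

€405

Picking the cheapest available agent for each shift independently would cost €305, but that ignores the shift limits.
An optimal schedule: Thu afternoon→Olsen, Thu evening→Marcus+Olsen, Fri morning→Varga, Fri afternoon→Varga, Fri evening→Huang, Sat morning→Marcus, Sat afternoon→Mbeki.
Total: 55 + 65 + 55 + 40 + 40 + 60 + 65 + 25 = €405.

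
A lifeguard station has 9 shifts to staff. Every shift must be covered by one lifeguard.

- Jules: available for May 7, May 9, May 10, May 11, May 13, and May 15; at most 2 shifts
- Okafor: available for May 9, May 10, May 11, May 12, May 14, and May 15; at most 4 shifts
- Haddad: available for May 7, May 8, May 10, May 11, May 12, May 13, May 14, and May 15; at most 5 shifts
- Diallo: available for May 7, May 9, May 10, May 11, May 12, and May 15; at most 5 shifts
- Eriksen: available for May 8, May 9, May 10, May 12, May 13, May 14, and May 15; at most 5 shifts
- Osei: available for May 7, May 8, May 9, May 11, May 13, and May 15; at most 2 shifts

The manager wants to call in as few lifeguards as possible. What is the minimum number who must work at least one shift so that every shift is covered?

9 slots to fill and no one can take more than 5, so at least ⌈9/5⌉ = 2 lifeguards are needed.
Okafor and Haddad alone can cover everything: May 7→Haddad, May 8→Haddad, May 9→Okafor, May 10→Okafor, May 11→Okafor, May 12→Okafor, May 13→Haddad, May 14→Haddad, May 15→Haddad.

2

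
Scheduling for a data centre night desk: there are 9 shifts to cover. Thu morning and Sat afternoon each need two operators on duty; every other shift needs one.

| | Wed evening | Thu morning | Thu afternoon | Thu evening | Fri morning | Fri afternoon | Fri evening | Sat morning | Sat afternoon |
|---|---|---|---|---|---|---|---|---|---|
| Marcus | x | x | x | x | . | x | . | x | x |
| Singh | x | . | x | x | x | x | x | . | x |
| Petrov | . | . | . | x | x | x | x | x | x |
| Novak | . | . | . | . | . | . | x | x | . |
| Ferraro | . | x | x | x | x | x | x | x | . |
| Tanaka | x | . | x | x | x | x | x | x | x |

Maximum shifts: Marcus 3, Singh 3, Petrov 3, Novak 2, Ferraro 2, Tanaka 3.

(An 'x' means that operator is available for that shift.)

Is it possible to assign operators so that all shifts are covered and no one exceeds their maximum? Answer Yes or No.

Thu morning can only be covered by Marcus and Ferraro, so that assignment is forced.
One valid schedule: Wed evening→Marcus, Thu morning→Marcus+Ferraro, Thu afternoon→Marcus, Thu evening→Singh, Fri morning→Singh, Fri afternoon→Singh, Fri evening→Petrov, Sat morning→Petrov, Sat afternoon→Petrov+Tanaka.
Loads: Marcus 3/3, Singh 3/3, Petrov 3/3, Novak 0/2, Ferraro 1/2, Tanaka 1/3 — all within limits.

Yes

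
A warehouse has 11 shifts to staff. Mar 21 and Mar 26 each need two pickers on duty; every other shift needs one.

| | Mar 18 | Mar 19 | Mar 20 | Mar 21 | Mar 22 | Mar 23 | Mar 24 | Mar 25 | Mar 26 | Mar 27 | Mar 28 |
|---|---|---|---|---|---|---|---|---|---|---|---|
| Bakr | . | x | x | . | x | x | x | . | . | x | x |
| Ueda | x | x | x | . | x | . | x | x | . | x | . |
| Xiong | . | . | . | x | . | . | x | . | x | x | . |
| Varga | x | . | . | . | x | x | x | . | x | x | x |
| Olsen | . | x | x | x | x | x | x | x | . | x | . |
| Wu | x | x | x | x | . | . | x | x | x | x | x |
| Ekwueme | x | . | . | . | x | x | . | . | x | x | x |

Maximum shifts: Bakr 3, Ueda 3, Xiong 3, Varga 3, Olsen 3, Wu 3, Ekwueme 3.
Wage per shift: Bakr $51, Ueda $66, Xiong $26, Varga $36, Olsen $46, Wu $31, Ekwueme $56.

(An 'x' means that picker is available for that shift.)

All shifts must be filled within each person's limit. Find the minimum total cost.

Picking the cheapest available picker for each shift independently would cost $393, but that ignores the shift limits.
An optimal schedule: Mar 18→Wu, Mar 19→Olsen, Mar 20→Olsen, Mar 21→Xiong+Wu, Mar 22→Olsen, Mar 23→Varga, Mar 24→Xiong, Mar 25→Wu, Mar 26→Xiong+Varga, Mar 27→Bakr, Mar 28→Varga.
Total: 31 + 46 + 46 + 26 + 31 + 46 + 36 + 26 + 31 + 26 + 36 + 51 + 36 = $468.

$468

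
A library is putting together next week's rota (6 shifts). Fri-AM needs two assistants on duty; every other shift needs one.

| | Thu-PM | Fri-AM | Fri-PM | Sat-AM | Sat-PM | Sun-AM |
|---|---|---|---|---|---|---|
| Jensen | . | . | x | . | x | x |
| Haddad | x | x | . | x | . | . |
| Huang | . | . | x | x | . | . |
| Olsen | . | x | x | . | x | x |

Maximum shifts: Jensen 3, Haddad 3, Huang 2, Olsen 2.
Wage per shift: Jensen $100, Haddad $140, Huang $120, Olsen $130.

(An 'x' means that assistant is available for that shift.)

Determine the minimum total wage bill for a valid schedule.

Thu-PM can only be covered by Haddad, so that assignment is forced.
Fri-AM can only be covered by Haddad and Olsen, so that assignment is forced.
Picking the cheapest available assistant for each shift independently would cost $830, and that bound is achievable.
An optimal schedule: Thu-PM→Haddad, Fri-AM→Olsen+Haddad, Fri-PM→Jensen, Sat-AM→Huang, Sat-PM→Jensen, Sun-AM→Jensen.
Total: 140 + 130 + 140 + 100 + 120 + 100 + 100 = $830.

$830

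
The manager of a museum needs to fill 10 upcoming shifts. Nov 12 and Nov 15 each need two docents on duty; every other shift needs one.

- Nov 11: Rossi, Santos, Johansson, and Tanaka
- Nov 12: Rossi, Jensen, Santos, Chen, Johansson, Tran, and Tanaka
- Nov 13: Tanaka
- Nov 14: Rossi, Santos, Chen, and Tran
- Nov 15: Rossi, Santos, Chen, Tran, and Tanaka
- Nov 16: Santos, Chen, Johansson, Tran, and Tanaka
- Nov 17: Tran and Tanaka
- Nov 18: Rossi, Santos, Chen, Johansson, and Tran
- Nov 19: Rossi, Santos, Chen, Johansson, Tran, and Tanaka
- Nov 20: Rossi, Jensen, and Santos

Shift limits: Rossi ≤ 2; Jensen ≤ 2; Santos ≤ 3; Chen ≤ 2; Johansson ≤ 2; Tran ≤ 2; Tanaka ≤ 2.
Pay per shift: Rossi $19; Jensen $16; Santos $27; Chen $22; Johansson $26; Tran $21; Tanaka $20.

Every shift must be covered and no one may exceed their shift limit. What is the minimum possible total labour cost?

$248

Nov 13 can only be covered by Tanaka, so that assignment is forced.
Picking the cheapest available docent for each shift independently would cost $226, but that ignores the shift limits.
An optimal schedule: Nov 11→Rossi, Nov 12→Jensen+Johansson, Nov 13→Tanaka, Nov 14→Rossi, Nov 15→Tran+Chen, Nov 16→Tran, Nov 17→Tanaka, Nov 18→Chen, Nov 19→Johansson, Nov 20→Jensen.
Total: 19 + 16 + 26 + 20 + 19 + 21 + 22 + 21 + 20 + 22 + 26 + 16 = $248.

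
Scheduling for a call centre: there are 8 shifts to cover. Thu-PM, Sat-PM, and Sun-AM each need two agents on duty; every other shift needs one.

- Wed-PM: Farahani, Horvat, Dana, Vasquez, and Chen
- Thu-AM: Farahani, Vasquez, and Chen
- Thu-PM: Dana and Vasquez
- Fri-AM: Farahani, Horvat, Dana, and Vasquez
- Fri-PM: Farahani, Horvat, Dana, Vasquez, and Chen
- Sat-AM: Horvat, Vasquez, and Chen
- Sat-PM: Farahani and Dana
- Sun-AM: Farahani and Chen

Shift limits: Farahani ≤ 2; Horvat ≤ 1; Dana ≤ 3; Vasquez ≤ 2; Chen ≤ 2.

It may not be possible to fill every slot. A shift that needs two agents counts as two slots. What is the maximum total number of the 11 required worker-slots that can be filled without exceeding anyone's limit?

10

Total capacity across all agents is 2+1+3+2+2 = 10, and 11 slots are needed, so at most 10 can be filled.
An assignment achieving 10: Wed-PM→Chen, Thu-AM→Vasquez, Thu-PM→Dana+Vasquez, Fri-AM→Dana, Sat-AM→Horvat, Sat-PM→Farahani+Dana, Sun-AM→Farahani+Chen.
Loads: Farahani 2/2, Horvat 1/1, Dana 3/3, Vasquez 2/2, Chen 2/2.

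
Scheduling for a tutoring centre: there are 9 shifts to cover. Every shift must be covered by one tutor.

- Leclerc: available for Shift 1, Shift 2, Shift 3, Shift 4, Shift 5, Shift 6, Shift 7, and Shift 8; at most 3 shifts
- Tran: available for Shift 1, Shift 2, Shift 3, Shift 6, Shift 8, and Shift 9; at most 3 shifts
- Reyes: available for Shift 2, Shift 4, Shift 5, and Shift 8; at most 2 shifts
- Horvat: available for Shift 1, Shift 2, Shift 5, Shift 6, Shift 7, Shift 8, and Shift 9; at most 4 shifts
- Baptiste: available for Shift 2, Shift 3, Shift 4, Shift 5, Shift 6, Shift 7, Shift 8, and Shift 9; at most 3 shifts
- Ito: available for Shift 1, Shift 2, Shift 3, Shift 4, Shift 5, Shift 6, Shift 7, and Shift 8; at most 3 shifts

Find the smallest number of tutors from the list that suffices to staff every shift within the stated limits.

9 slots to fill and no one can take more than 4, so at least ⌈9/4⌉ = 3 tutors are needed.
Leclerc, Tran, and Horvat alone can cover everything: Shift 1→Tran, Shift 2→Tran, Shift 3→Leclerc, Shift 4→Leclerc, Shift 5→Leclerc, Shift 6→Horvat, Shift 7→Horvat, Shift 8→Horvat, Shift 9→Tran.

3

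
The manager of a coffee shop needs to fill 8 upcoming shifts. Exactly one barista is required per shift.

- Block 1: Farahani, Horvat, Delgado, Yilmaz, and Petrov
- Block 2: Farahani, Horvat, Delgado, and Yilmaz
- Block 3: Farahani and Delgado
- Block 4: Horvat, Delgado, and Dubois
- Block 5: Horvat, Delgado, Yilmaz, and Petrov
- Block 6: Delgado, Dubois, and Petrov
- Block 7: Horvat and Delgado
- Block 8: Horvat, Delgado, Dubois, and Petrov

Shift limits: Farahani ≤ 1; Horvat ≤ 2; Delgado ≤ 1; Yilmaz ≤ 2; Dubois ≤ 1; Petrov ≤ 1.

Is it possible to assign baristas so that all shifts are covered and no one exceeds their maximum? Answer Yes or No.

One valid schedule: Block 1→Petrov, Block 2→Yilmaz, Block 3→Farahani, Block 4→Horvat, Block 5→Yilmaz, Block 6→Delgado, Block 7→Horvat, Block 8→Dubois.
Loads: Farahani 1/1, Horvat 2/2, Delgado 1/1, Yilmaz 2/2, Dubois 1/1, Petrov 1/1 — all within limits.

Yes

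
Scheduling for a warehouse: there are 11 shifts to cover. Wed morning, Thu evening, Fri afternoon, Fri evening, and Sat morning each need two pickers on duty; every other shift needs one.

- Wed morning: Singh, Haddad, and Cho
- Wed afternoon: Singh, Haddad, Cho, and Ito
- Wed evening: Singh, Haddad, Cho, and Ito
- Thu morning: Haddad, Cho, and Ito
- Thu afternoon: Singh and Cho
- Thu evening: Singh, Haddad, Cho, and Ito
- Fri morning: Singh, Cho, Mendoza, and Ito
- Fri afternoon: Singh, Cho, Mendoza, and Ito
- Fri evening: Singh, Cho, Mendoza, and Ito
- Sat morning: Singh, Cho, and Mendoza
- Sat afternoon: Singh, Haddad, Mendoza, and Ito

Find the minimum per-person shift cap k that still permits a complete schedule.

4

With 5 pickers and 16 worker-slots to fill, someone must work at least ⌈16/5⌉ = 4 shifts, so k ≥ 4.
k = 4 works: Wed morning→Singh+Haddad, Wed afternoon→Singh, Wed evening→Haddad, Thu morning→Haddad, Thu afternoon→Singh, Thu evening→Cho+Ito, Fri morning→Cho, Fri afternoon→Cho+Mendoza, Fri evening→Mendoza+Ito, Sat morning→Singh+Cho, Sat afternoon→Haddad.
Loads: Singh 4, Haddad 4, Cho 4, Mendoza 2, Ito 2 — all ≤ 4.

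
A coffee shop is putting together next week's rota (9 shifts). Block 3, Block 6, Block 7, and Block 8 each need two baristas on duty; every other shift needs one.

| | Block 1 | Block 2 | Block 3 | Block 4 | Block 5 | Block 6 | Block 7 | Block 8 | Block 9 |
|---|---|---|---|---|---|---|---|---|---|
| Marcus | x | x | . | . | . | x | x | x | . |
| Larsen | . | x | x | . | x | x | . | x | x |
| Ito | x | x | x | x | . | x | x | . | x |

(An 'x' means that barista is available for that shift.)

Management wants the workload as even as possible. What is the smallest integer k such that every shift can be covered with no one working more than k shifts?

With 3 baristas and 13 worker-slots to fill, someone must work at least ⌈13/3⌉ = 5 shifts, so k ≥ 5.
k = 5 works: Block 1→Marcus, Block 2→Marcus, Block 3→Larsen+Ito, Block 4→Ito, Block 5→Larsen, Block 6→Marcus+Larsen, Block 7→Marcus+Ito, Block 8→Marcus+Larsen, Block 9→Larsen.
Loads: Marcus 5, Larsen 5, Ito 3 — all ≤ 5.

5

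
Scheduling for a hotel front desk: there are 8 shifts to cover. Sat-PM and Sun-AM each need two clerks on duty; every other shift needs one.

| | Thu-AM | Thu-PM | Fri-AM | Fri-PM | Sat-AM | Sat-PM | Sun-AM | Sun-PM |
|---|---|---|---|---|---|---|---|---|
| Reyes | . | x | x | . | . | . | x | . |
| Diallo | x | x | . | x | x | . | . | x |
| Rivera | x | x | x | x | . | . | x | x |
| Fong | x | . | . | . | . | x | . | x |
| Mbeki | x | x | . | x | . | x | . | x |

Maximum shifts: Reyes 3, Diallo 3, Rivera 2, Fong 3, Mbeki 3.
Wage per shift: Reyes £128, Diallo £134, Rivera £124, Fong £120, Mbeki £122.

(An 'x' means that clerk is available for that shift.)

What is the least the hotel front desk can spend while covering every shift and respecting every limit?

£1236

Sat-AM can only be covered by Diallo, so that assignment is forced.
Sat-PM can only be covered by Fong and Mbeki, so that assignment is forced.
Sun-AM can only be covered by Reyes and Rivera, so that assignment is forced.
Picking the cheapest available clerk for each shift independently would cost £1236, and that bound is achievable.
An optimal schedule: Thu-AM→Fong, Thu-PM→Mbeki, Fri-AM→Rivera, Fri-PM→Mbeki, Sat-AM→Diallo, Sat-PM→Fong+Mbeki, Sun-AM→Rivera+Reyes, Sun-PM→Fong.
Total: 120 + 122 + 124 + 122 + 134 + 120 + 122 + 124 + 128 + 120 = £1236.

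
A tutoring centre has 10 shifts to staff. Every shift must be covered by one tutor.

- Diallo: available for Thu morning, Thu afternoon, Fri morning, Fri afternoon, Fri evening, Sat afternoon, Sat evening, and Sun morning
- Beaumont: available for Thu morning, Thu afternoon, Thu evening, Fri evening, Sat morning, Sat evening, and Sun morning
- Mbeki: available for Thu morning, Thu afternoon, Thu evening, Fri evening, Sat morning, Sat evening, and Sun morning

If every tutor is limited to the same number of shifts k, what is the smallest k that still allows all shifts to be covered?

4

With 3 tutors and 10 worker-slots to fill, someone must work at least ⌈10/3⌉ = 4 shifts, so k ≥ 4.
k = 4 works: Thu morning→Diallo, Thu afternoon→Beaumont, Thu evening→Beaumont, Fri morning→Diallo, Fri afternoon→Diallo, Fri evening→Beaumont, Sat morning→Beaumont, Sat afternoon→Diallo, Sat evening→Mbeki, Sun morning→Mbeki.
Loads: Diallo 4, Beaumont 4, Mbeki 2 — all ≤ 4.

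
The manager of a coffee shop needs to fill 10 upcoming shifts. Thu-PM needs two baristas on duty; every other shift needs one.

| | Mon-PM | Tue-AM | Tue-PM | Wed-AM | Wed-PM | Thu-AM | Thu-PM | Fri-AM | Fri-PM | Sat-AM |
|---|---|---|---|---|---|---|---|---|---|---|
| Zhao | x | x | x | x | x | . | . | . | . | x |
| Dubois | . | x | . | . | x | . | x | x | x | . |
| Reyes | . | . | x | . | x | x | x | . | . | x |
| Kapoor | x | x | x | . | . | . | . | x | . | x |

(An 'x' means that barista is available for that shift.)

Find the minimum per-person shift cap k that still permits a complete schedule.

3

With 4 baristas and 11 worker-slots to fill, someone must work at least ⌈11/4⌉ = 3 shifts, so k ≥ 3.
k = 3 works: Mon-PM→Zhao, Tue-AM→Zhao, Tue-PM→Kapoor, Wed-AM→Zhao, Wed-PM→Reyes, Thu-AM→Reyes, Thu-PM→Dubois+Reyes, Fri-AM→Dubois, Fri-PM→Dubois, Sat-AM→Kapoor.
Loads: Zhao 3, Dubois 3, Reyes 3, Kapoor 2 — all ≤ 3.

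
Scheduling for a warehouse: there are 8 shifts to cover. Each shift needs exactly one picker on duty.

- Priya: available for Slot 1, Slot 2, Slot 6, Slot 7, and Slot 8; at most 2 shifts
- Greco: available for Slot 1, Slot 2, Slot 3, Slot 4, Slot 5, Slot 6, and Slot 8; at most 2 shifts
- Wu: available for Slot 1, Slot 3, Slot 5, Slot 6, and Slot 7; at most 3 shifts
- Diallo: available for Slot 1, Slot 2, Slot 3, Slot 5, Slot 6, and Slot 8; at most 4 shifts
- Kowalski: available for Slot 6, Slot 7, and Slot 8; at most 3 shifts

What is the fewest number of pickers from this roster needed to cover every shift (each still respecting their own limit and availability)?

3

8 slots to fill and no one can take more than 4, so at least ⌈8/4⌉ = 2 pickers are needed.
Any 2 pickers together have capacity at most 4+3 = 7 < 8 slots, so 2 can never suffice.
Priya, Greco, and Diallo alone can cover everything: Slot 1→Priya, Slot 2→Diallo, Slot 3→Greco, Slot 4→Greco, Slot 5→Diallo, Slot 6→Diallo, Slot 7→Priya, Slot 8→Diallo.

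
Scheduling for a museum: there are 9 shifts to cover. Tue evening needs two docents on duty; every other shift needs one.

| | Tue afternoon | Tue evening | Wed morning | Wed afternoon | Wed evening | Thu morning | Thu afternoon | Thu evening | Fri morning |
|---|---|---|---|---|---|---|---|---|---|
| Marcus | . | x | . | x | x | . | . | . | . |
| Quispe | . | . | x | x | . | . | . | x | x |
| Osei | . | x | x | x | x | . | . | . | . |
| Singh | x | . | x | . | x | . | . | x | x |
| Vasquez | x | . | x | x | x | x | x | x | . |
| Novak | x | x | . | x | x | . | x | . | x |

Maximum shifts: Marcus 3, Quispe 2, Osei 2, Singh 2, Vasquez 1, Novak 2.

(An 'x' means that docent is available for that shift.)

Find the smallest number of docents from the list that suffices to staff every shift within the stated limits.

10 slots to fill and no one can take more than 3, so at least ⌈10/3⌉ = 4 docents are needed.
Any 4 docents together have capacity at most 3+2+2+2 = 9 < 10 slots, so 4 can never suffice.
Marcus, Quispe, Osei, Vasquez, and Novak alone can cover everything: Tue afternoon→Novak, Tue evening→Marcus+Osei, Wed morning→Osei, Wed afternoon→Marcus, Wed evening→Marcus, Thu morning→Vasquez, Thu afternoon→Novak, Thu evening→Quispe, Fri morning→Quispe.

5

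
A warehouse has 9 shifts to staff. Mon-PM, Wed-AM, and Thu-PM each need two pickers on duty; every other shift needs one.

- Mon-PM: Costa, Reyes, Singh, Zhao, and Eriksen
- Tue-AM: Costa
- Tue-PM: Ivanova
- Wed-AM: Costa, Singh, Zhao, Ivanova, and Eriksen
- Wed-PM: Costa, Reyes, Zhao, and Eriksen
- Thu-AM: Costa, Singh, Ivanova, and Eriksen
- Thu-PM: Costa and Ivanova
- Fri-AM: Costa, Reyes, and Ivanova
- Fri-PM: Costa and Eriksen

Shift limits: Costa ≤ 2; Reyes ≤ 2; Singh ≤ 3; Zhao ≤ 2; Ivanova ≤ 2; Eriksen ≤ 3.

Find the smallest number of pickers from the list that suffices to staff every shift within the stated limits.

12 slots to fill and no one can take more than 3, so at least ⌈12/3⌉ = 4 pickers are needed.
Any 4 pickers together have capacity at most 3+3+2+2 = 10 < 12 slots, so 4 can never suffice.
Costa, Reyes, Singh, Ivanova, and Eriksen alone can cover everything: Mon-PM→Singh+Eriksen, Tue-AM→Costa, Tue-PM→Ivanova, Wed-AM→Singh+Eriksen, Wed-PM→Reyes, Thu-AM→Singh, Thu-PM→Costa+Ivanova, Fri-AM→Reyes, Fri-PM→Eriksen.

5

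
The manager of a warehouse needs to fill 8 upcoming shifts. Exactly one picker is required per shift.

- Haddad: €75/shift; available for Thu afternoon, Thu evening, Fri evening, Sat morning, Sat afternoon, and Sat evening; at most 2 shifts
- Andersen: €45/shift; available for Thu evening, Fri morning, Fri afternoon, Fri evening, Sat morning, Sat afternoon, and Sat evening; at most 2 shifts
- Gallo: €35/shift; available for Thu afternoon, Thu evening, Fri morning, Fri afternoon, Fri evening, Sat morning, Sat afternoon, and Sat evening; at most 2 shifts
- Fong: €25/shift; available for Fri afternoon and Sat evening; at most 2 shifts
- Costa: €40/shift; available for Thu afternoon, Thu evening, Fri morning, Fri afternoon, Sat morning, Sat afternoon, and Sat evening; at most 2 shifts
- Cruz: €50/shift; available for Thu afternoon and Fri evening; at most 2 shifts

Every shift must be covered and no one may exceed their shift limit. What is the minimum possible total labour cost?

Picking the cheapest available picker for each shift independently would cost €260, but that ignores the shift limits.
An optimal schedule: Thu afternoon→Gallo, Thu evening→Costa, Fri morning→Gallo, Fri afternoon→Fong, Fri evening→Andersen, Sat morning→Costa, Sat afternoon→Andersen, Sat evening→Fong.
Total: 35 + 40 + 35 + 25 + 45 + 40 + 45 + 25 = €290.

€290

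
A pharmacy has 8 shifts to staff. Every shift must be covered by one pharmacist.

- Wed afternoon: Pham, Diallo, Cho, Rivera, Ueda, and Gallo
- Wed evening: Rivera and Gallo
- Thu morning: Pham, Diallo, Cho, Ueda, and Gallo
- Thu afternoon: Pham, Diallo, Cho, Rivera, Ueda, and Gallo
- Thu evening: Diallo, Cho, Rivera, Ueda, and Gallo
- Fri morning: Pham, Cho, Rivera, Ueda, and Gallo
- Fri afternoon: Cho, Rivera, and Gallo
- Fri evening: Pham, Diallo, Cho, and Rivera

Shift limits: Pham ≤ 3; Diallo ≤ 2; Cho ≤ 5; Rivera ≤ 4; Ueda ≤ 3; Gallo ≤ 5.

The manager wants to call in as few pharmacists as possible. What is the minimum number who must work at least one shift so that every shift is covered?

8 slots to fill and no one can take more than 5, so at least ⌈8/5⌉ = 2 pharmacists are needed.
Pham and Gallo alone can cover everything: Wed afternoon→Pham, Wed evening→Gallo, Thu morning→Pham, Thu afternoon→Gallo, Thu evening→Gallo, Fri morning→Gallo, Fri afternoon→Gallo, Fri evening→Pham.

2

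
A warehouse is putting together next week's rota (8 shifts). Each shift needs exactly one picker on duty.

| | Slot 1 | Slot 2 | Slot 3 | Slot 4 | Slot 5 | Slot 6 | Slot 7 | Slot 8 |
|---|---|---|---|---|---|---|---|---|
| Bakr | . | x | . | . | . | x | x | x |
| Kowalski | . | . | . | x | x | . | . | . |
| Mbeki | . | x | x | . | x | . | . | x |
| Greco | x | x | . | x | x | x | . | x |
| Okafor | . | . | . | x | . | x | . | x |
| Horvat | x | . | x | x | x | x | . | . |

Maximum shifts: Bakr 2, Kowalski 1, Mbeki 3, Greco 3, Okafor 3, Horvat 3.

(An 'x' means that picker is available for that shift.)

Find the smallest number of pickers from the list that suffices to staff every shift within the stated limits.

8 slots to fill and no one can take more than 3, so at least ⌈8/3⌉ = 3 pickers are needed.
Bakr, Mbeki, and Greco alone can cover everything: Slot 1→Greco, Slot 2→Mbeki, Slot 3→Mbeki, Slot 4→Greco, Slot 5→Mbeki, Slot 6→Bakr, Slot 7→Bakr, Slot 8→Greco.

3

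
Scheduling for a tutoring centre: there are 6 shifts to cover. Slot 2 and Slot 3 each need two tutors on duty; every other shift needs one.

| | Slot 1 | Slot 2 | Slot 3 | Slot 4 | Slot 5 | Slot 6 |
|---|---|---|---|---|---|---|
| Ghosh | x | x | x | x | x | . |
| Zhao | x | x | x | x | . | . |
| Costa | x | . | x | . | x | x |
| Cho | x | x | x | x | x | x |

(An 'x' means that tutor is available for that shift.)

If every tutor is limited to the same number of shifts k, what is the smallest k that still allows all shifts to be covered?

2

With 4 tutors and 8 worker-slots to fill, someone must work at least ⌈8/4⌉ = 2 shifts, so k ≥ 2.
k = 2 works: Slot 1→Cho, Slot 2→Ghosh+Zhao, Slot 3→Zhao+Cho, Slot 4→Ghosh, Slot 5→Costa, Slot 6→Costa.
Loads: Ghosh 2, Zhao 2, Costa 2, Cho 2 — all ≤ 2.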